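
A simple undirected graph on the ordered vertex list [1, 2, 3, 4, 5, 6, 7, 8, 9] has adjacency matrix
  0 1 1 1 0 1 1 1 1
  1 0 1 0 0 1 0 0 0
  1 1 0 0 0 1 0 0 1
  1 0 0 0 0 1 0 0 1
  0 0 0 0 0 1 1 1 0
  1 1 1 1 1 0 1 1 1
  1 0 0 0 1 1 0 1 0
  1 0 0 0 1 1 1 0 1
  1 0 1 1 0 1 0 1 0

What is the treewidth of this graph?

3

A width-3 tree decomposition is:
Bags: B1 = {1, 6, 7, 8}  B2 = {1, 6, 8, 9}  B3 = {5, 6, 7, 8}  B4 = {1, 4, 6, 9}  B5 = {1, 3, 6, 9}  B6 = {1, 2, 3, 6}
Tree: B1–B2, B1–B3, B2–B4, B2–B5, B5–B6
Every bag has size at most 4, so the width is 4 − 1 = 3 and tw(G) ≤ 3. For the lower bound, the 4 vertices {1, 6, 8, 9} are pairwise adjacent, and any tree decomposition puts a clique entirely inside one bag — forcing width ≥ 3. The upper and lower bounds meet at 3, so that is the treewidth.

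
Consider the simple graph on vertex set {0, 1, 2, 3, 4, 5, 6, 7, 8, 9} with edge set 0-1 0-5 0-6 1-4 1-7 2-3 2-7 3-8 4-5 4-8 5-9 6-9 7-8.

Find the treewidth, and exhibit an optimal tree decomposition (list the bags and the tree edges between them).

The largest bag has 3 vertices, giving width 2; this decomposition certifies tw(G) ≤ 2. The edges 3–2–7–8–3 form a cycle, so G is not a tree and its treewidth is at least 2. Therefore the treewidth is 2.

Treewidth 2.
One such decomposition:
Bags: B1 = {2, 3, 8}  B2 = {2, 7, 8}  B3 = {4, 7, 8}  B4 = {1, 4, 7}  B5 = {1, 4, 5}  B6 = {0, 1, 5}  B7 = {0, 5, 9}  B8 = {0, 6, 9}
Tree: B1–B2, B2–B3, B3–B4, B4–B5, B5–B6, B6–B7, B7–B8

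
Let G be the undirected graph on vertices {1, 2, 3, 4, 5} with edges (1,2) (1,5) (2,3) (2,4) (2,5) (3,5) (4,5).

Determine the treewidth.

2

A width-2 tree decomposition is:
Bags: B1 = {2, 4, 5}  B2 = {1, 2, 5}  B3 = {2, 3, 5}
Tree: B1–B2, B2–B3
Every bag has size at most 3, so the width is 3 − 1 = 2 and tw(G) ≤ 2. For the lower bound, the 3 vertices {1, 2, 5} are pairwise adjacent, and any tree decomposition puts a clique entirely inside one bag — forcing width ≥ 2. Hence tw(G) = 2 exactly.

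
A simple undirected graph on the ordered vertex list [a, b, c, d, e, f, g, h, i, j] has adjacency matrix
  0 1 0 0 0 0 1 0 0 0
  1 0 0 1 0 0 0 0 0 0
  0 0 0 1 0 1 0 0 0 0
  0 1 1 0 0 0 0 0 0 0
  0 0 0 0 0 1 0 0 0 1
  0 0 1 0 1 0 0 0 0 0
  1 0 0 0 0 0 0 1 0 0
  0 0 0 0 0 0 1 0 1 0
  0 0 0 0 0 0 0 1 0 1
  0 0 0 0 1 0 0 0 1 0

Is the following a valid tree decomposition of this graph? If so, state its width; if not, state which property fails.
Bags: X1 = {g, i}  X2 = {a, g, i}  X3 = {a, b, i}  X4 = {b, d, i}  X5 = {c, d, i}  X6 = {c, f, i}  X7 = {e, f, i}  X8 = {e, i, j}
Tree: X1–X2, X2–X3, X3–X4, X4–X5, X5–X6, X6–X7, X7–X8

A tree decomposition must satisfy three properties: every vertex lies in some bag; for every edge, both endpoints lie together in some bag; and for every vertex, the bags containing it form a connected subtree. Here vertex h appears in no bag, so the decomposition is invalid.

No — vertex h appears in no bag.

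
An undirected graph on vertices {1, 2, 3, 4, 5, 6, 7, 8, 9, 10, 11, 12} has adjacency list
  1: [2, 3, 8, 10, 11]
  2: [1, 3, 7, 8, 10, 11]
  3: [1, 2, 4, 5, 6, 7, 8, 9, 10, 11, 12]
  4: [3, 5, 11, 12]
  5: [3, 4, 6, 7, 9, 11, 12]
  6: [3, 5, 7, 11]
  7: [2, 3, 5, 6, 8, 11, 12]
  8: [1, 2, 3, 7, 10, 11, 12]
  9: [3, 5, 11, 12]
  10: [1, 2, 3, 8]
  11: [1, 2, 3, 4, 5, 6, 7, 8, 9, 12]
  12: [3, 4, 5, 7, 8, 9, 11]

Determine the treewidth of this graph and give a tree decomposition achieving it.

Treewidth 4.
Bags: B1 = {3, 5, 7, 11, 12}  B2 = {3, 7, 8, 11, 12}  B3 = {2, 3, 7, 8, 11}  B4 = {3, 4, 5, 11, 12}  B5 = {1, 2, 3, 8, 11}  B6 = {1, 2, 3, 8, 10}  B7 = {3, 5, 9, 11, 12}  B8 = {3, 5, 6, 7, 11}
Tree: B1–B2, B2–B3, B1–B4, B3–B5, B5–B6, B1–B7, B1–B8

Every bag has size at most 5, so the width is 5 − 1 = 4 and tw(G) ≤ 4. For the lower bound, the 5 vertices {1, 2, 3, 8, 10} are pairwise adjacent, and any tree decomposition puts a clique entirely inside one bag — forcing width ≥ 4. The upper and lower bounds meet at 4, so that is the treewidth.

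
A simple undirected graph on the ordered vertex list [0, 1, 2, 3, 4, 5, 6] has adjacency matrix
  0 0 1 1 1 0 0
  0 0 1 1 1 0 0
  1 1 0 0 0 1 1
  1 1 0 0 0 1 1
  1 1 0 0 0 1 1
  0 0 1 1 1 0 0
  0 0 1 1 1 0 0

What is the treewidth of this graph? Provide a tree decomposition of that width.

Each bag holds 4 vertices, so the decomposition has width 3, which upper-bounds the treewidth. For the lower bound: the 4 vertex sets {2,6}, {3,5}, {4}, {1} are disjoint, each induces a connected subgraph, and every pair is joined by at least one edge of G. Contracting each set to a single vertex therefore yields K_{4} as a minor, and since treewidth is minor-monotone, tw(G) ≥ tw(K_{4}) = 3. Therefore the treewidth is 3.

Treewidth 3.
Bags: B1 = {2, 3, 4, 6}  B2 = {2, 3, 4, 5}  B3 = {1, 2, 3, 4}  B4 = {0, 2, 3, 4}
Tree: B1–B2, B2–B3, B3–B4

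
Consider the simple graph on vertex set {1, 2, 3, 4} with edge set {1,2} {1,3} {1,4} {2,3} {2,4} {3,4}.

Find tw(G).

3

A width-3 tree decomposition is:
Bags: B1 = {1, 2, 3, 4}
Tree: (single bag)
With just one bag of size 4, the width is 4 − 1 = 3, so tw(G) ≤ 3. Conversely, {1, 2, 3, 4} is a clique of size 4, and the vertices of any clique must share a bag in every tree decomposition; so some bag has ≥ 4 vertices and tw(G) ≥ 3. The upper and lower bounds meet at 3, so that is the treewidth.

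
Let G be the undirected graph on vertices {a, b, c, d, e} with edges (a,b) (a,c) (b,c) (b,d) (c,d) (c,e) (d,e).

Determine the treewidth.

A width-2 tree decomposition is:
Bags: B1 = {b, c, d}  B2 = {c, d, e}  B3 = {a, b, c}
Tree: B1–B2, B1–B3
The largest bag has 3 vertices, giving width 2; this decomposition certifies tw(G) ≤ 2. Conversely, {c, d, e} is a clique of size 3, and the vertices of any clique must share a bag in every tree decomposition; so some bag has ≥ 3 vertices and tw(G) ≥ 2. Therefore the treewidth is 2.

2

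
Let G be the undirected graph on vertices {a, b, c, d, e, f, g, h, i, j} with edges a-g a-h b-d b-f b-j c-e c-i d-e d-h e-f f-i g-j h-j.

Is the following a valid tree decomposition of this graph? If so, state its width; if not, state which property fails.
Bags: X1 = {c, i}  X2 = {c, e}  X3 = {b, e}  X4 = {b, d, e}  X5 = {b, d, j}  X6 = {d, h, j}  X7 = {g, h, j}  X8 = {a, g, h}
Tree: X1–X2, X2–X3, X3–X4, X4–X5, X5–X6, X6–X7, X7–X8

No — vertex f appears in no bag.

A tree decomposition must satisfy three properties: every vertex lies in some bag; for every edge, both endpoints lie together in some bag; and for every vertex, the bags containing it form a connected subtree. Here vertex f appears in no bag, so the decomposition is invalid.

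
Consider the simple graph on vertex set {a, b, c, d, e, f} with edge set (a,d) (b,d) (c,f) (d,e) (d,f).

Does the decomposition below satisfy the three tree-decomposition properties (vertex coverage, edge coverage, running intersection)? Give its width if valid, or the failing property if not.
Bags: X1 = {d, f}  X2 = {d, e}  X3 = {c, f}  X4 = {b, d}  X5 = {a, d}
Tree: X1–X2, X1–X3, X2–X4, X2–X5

Checking the three conditions: (i) the bags cover all of {a, b, c, d, e, f}; (ii) for each edge, some bag contains both endpoints; (iii) the bags containing any fixed vertex form a subtree. All hold, so the decomposition is valid with width 2 − 1 = 1.

Yes; width 1.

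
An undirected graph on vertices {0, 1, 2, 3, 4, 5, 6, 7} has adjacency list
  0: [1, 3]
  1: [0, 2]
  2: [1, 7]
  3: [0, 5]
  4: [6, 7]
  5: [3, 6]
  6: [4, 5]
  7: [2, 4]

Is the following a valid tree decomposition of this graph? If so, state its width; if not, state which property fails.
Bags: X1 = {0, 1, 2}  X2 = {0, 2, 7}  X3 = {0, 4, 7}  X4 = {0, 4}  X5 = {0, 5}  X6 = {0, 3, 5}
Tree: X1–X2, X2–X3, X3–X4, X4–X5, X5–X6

No — vertex 6 appears in no bag.

A tree decomposition must satisfy three properties: every vertex lies in some bag; for every edge, both endpoints lie together in some bag; and for every vertex, the bags containing it form a connected subtree. Here vertex 6 appears in no bag, so the decomposition is invalid.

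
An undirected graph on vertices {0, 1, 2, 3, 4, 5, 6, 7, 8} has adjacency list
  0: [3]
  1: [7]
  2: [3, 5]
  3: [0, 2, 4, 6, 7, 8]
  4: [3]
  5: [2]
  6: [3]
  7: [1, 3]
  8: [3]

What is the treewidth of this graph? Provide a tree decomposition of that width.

Every bag has size at most 2, so the width is 2 − 1 = 1 and tw(G) ≤ 1. G has an edge, so its treewidth is at least 1. The upper and lower bounds meet at 1, so that is the treewidth.

Treewidth 1.
One optimal decomposition is:
Bags: B1 = {3, 8}  B2 = {0, 3}  B3 = {3, 7}  B4 = {3, 6}  B5 = {2, 3}  B6 = {1, 7}  B7 = {3, 4}  B8 = {2, 5}
Tree: B1–B2, B1–B3, B3–B4, B1–B5, B3–B6, B5–B7, B5–B8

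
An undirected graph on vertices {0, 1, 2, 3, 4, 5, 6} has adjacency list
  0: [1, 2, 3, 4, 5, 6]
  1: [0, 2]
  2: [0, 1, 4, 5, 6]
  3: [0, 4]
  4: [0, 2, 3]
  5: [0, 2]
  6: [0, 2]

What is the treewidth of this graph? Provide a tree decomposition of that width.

Each bag holds 3 vertices, so the decomposition has width 2, which upper-bounds the treewidth. For the lower bound, the 3 vertices {0, 1, 2} are pairwise adjacent, and any tree decomposition puts a clique entirely inside one bag — forcing width ≥ 2. Hence tw(G) = 2 exactly.

Treewidth 2.
One optimal decomposition is:
Bags: B1 = {0, 1, 2}  B2 = {0, 2, 4}  B3 = {0, 2, 6}  B4 = {0, 2, 5}  B5 = {0, 3, 4}
Tree: B1–B2, B1–B3, B1–B4, B2–B5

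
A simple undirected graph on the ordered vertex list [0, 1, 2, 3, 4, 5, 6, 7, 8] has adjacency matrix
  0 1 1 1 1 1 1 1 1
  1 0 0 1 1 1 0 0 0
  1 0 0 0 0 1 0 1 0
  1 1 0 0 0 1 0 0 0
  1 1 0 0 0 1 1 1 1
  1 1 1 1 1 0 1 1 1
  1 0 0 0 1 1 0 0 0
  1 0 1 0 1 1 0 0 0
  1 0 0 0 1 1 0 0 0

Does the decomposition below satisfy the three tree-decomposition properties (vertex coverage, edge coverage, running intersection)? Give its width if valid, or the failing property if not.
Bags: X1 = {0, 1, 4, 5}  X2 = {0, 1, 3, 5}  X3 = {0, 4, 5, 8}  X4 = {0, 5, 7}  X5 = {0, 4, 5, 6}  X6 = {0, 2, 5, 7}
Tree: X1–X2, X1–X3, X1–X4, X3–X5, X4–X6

A tree decomposition must satisfy three properties: every vertex lies in some bag; for every edge, both endpoints lie together in some bag; and for every vertex, the bags containing it form a connected subtree. Here edge (4,7) lies in no bag, so the decomposition is invalid.

No — edge (4,7) lies in no bag.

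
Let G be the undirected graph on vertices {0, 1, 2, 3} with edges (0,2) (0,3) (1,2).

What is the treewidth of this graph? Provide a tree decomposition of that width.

Treewidth 1.
One such decomposition:
Bags: B1 = {0, 2}  B2 = {1, 2}  B3 = {0, 3}
Tree: B1–B2, B1–B3

Each bag holds 2 vertices, so the decomposition has width 1, which upper-bounds the treewidth. G has an edge, so its treewidth is at least 1. The upper and lower bounds meet at 1, so that is the treewidth.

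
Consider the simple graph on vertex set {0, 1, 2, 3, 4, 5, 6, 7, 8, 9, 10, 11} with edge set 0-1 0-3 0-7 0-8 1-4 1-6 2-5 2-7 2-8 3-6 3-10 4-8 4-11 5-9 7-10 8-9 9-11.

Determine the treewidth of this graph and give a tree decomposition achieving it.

The largest bag has 4 vertices, giving width 3; this decomposition certifies tw(G) ≤ 3. For the lower bound: the 4 vertex sets {3,6,10}, {7}, {0}, {1,2,4,8} are disjoint, each induces a connected subgraph, and every pair is joined by at least one edge of G. Contracting each set to a single vertex therefore yields K_{4} as a minor, and since treewidth is minor-monotone, tw(G) ≥ tw(K_{4}) = 3. Therefore the treewidth is 3.

Treewidth 3.
Bags: B1 = {3, 6, 7, 10}  B2 = {0, 3, 6, 7}  B3 = {0, 1, 6, 7}  B4 = {0, 1, 2, 7}  B5 = {0, 1, 2, 8}  B6 = {1, 2, 4, 8}  B7 = {2, 4, 5, 8}  B8 = {4, 5, 8, 9}  B9 = {4, 5, 9, 11}
Tree: B1–B2, B2–B3, B3–B4, B4–B5, B5–B6, B6–B7, B7–B8, B8–B9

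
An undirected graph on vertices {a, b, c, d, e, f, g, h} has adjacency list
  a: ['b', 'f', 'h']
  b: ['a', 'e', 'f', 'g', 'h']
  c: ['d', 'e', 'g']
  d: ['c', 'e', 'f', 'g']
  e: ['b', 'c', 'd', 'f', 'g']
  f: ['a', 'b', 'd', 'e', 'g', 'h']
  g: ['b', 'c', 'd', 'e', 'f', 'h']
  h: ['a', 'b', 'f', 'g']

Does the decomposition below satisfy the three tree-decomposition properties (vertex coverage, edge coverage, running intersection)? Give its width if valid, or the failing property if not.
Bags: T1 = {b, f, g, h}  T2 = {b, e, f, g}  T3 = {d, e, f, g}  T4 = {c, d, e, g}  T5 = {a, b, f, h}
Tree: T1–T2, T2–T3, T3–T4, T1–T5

Vertex coverage: the bags together contain {a, b, c, d, e, f, g, h}, the full vertex set. Edge coverage: each edge of G has both endpoints in at least one bag. Running intersection: for every vertex, the bags containing it form a connected subtree. All three properties hold, so this is a valid tree decomposition of width max|bag| − 1 = 3, and hence tw(G) ≤ 3.

Yes; width 3.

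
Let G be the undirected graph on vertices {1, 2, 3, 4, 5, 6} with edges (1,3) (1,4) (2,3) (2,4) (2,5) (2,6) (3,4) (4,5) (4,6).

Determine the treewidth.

2

A width-2 tree decomposition is:
Bags: B1 = {2, 4, 6}  B2 = {2, 3, 4}  B3 = {2, 4, 5}  B4 = {1, 3, 4}
Tree: B1–B2, B2–B3, B2–B4
Each bag holds 3 vertices, so the decomposition has width 2, which upper-bounds the treewidth. For the lower bound, the 3 vertices {1, 3, 4} are pairwise adjacent, and any tree decomposition puts a clique entirely inside one bag — forcing width ≥ 2. The upper and lower bounds meet at 2, so that is the treewidth.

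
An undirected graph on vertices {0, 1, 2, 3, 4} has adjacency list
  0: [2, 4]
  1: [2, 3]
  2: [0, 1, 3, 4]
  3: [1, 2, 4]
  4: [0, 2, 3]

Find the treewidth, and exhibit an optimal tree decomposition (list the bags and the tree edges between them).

The largest bag has 3 vertices, giving width 2; this decomposition certifies tw(G) ≤ 2. For the lower bound, the 3 vertices {0, 2, 4} are pairwise adjacent, and any tree decomposition puts a clique entirely inside one bag — forcing width ≥ 2. Combining the bounds, tw(G) = 2.

Treewidth 2.
One optimal decomposition is:
Bags: B1 = {1, 2, 3}  B2 = {2, 3, 4}  B3 = {0, 2, 4}
Tree: B1–B2, B2–B3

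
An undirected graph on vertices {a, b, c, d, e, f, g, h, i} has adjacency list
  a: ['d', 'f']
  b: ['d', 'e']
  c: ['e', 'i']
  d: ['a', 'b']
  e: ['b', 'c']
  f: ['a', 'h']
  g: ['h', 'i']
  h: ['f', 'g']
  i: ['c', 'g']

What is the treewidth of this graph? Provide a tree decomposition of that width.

Each bag holds 3 vertices, so the decomposition has width 2, which upper-bounds the treewidth. Since f–a–d–b–e–c–i–g–h–f is a cycle in G, G is not acyclic. Forests are exactly the graphs of treewidth ≤ 1, so tw(G) ≥ 2. Hence tw(G) = 2 exactly.

Treewidth 2.
One optimal decomposition is:
Bags: B1 = {a, d, f}  B2 = {b, d, f}  B3 = {b, e, f}  B4 = {c, e, f}  B5 = {c, f, i}  B6 = {f, g, i}  B7 = {f, g, h}
Tree: B1–B2, B2–B3, B3–B4, B4–B5, B5–B6, B6–B7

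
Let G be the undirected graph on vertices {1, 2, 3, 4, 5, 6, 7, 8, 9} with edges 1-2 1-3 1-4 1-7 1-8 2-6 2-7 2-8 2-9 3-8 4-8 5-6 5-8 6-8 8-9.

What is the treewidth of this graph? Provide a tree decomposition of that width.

Every bag has size at most 3, so the width is 3 − 1 = 2 and tw(G) ≤ 2. On the other hand G contains the 3-clique {1, 2, 8}. A clique must lie in a single bag of any decomposition, so no decomposition can have width below 2. The upper and lower bounds meet at 2, so that is the treewidth.

Treewidth 2.
One optimal decomposition is:
Bags: B1 = {2, 6, 8}  B2 = {2, 8, 9}  B3 = {1, 2, 8}  B4 = {5, 6, 8}  B5 = {1, 2, 7}  B6 = {1, 3, 8}  B7 = {1, 4, 8}
Tree: B1–B2, B1–B3, B1–B4, B3–B5, B3–B6, B3–B7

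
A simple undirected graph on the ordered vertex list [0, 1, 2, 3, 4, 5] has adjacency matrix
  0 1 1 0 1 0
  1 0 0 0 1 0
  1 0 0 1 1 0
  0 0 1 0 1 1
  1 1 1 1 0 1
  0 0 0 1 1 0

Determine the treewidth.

2

A width-2 tree decomposition is:
Bags: B1 = {2, 3, 4}  B2 = {0, 2, 4}  B3 = {0, 1, 4}  B4 = {3, 4, 5}
Tree: B1–B2, B2–B3, B1–B4
Every bag has size at most 3, so the width is 3 − 1 = 2 and tw(G) ≤ 2. For the lower bound, the 3 vertices {0, 1, 4} are pairwise adjacent, and any tree decomposition puts a clique entirely inside one bag — forcing width ≥ 2. The upper and lower bounds meet at 2, so that is the treewidth.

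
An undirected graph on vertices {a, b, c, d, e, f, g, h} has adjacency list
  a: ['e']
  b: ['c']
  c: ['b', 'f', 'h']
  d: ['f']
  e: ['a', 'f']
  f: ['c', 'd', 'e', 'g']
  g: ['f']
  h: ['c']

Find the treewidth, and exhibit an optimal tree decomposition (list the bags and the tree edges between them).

Each bag holds 2 vertices, so the decomposition has width 1, which upper-bounds the treewidth. G has an edge, so its treewidth is at least 1. Hence tw(G) = 1 exactly.

Treewidth 1.
One optimal decomposition is:
Bags: B1 = {c, f}  B2 = {e, f}  B3 = {b, c}  B4 = {d, f}  B5 = {a, e}  B6 = {c, h}  B7 = {f, g}
Tree: B1–B2, B1–B3, B2–B4, B2–B5, B1–B6, B2–B7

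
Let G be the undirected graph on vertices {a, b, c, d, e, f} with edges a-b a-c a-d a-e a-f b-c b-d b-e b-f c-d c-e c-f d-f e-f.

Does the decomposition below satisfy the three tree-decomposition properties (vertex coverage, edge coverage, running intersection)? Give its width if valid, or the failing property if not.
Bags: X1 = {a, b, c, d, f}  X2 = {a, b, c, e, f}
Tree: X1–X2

Vertex coverage: the bags together contain {a, b, c, d, e, f}, the full vertex set. Edge coverage: each edge of G has both endpoints in at least one bag. Running intersection: for every vertex, the bags containing it form a connected subtree. All three properties hold, so this is a valid tree decomposition of width max|bag| − 1 = 4, and hence tw(G) ≤ 4.

Yes; width 4.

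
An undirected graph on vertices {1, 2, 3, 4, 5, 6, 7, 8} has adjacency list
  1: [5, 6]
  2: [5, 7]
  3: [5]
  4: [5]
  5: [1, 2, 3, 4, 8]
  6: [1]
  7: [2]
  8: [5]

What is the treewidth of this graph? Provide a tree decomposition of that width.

The largest bag has 2 vertices, giving width 1; this decomposition certifies tw(G) ≤ 1. Since G has at least one edge (e.g. 2–5), it is not an edgeless graph, so tw(G) ≥ 1. Hence tw(G) = 1 exactly.

Treewidth 1.
Bags: B1 = {2, 5}  B2 = {3, 5}  B3 = {5, 8}  B4 = {4, 5}  B5 = {2, 7}  B6 = {1, 5}  B7 = {1, 6}
Tree: B1–B2, B1–B3, B3–B4, B1–B5, B1–B6, B6–B7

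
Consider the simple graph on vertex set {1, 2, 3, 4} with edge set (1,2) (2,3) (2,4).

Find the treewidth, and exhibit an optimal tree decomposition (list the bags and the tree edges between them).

Treewidth 1.
Bags: B1 = {2, 4}  B2 = {1, 2}  B3 = {2, 3}
Tree: B1–B2, B1–B3

Each bag holds 2 vertices, so the decomposition has width 1, which upper-bounds the treewidth. Any graph with an edge has treewidth ≥ 1, and G has the edge 4–2. Therefore the treewidth is 1.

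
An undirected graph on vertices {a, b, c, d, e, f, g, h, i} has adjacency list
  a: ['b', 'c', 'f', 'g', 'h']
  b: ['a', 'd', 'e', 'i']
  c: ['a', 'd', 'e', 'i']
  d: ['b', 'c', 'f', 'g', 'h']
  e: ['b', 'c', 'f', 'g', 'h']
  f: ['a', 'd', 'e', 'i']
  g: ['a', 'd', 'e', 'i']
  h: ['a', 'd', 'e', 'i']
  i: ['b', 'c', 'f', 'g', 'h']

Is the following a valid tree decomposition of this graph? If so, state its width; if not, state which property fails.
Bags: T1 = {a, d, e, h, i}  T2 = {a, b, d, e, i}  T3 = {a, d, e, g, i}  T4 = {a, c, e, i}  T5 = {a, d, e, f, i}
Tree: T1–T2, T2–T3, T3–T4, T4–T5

No — edge (d,c) lies in no bag.

A tree decomposition must satisfy three properties: every vertex lies in some bag; for every edge, both endpoints lie together in some bag; and for every vertex, the bags containing it form a connected subtree. Here edge (d,c) lies in no bag, so the decomposition is invalid.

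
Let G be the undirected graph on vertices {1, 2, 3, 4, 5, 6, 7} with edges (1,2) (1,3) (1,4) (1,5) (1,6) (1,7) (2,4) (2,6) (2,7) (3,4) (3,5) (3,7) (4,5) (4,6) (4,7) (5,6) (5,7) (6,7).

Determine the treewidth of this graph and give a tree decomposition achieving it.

Each bag holds 5 vertices, so the decomposition has width 4, which upper-bounds the treewidth. For the lower bound, the 5 vertices {1, 2, 4, 6, 7} are pairwise adjacent, and any tree decomposition puts a clique entirely inside one bag — forcing width ≥ 4. The upper and lower bounds meet at 4, so that is the treewidth.

Treewidth 4.
One such decomposition:
Bags: B1 = {1, 3, 4, 5, 7}  B2 = {1, 4, 5, 6, 7}  B3 = {1, 2, 4, 6, 7}
Tree: B1–B2, B2–B3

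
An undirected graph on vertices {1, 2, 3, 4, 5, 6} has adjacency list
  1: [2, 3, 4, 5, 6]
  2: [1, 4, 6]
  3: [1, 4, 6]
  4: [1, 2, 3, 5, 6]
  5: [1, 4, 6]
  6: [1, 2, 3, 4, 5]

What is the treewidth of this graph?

A width-3 tree decomposition is:
Bags: B1 = {1, 2, 4, 6}  B2 = {1, 4, 5, 6}  B3 = {1, 3, 4, 6}
Tree: B1–B2, B1–B3
The largest bag has 4 vertices, giving width 3; this decomposition certifies tw(G) ≤ 3. Conversely, {1, 2, 4, 6} is a clique of size 4, and the vertices of any clique must share a bag in every tree decomposition; so some bag has ≥ 4 vertices and tw(G) ≥ 3. Hence tw(G) = 3 exactly.

3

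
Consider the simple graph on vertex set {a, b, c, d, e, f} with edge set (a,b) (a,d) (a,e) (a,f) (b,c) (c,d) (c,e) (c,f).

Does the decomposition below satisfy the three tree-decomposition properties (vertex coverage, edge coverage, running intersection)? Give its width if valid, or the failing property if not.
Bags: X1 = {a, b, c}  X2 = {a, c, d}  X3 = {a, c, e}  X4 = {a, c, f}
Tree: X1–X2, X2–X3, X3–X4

Yes; width 2.

Vertex coverage: the bags together contain {a, b, c, d, e, f}, the full vertex set. Edge coverage: each edge of G has both endpoints in at least one bag. Running intersection: for every vertex, the bags containing it form a connected subtree. All three properties hold, so this is a valid tree decomposition of width max|bag| − 1 = 2, and hence tw(G) ≤ 2.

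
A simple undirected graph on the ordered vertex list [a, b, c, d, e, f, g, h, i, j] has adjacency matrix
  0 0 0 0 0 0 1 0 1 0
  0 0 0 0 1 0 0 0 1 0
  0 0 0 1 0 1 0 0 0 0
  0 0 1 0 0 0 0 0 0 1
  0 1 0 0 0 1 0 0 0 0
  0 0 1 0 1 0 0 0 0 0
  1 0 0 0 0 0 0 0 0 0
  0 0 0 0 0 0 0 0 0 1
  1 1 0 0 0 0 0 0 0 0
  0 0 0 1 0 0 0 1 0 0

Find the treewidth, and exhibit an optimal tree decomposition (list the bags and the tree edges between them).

Treewidth 1.
One optimal decomposition is:
Bags: B1 = {h, j}  B2 = {d, j}  B3 = {c, d}  B4 = {c, f}  B5 = {e, f}  B6 = {b, e}  B7 = {b, i}  B8 = {a, i}  B9 = {a, g}
Tree: B1–B2, B2–B3, B3–B4, B4–B5, B5–B6, B6–B7, B7–B8, B8–B9

Every bag has size at most 2, so the width is 2 − 1 = 1 and tw(G) ≤ 1. Any graph with an edge has treewidth ≥ 1, and G has the edge h–j. The upper and lower bounds meet at 1, so that is the treewidth.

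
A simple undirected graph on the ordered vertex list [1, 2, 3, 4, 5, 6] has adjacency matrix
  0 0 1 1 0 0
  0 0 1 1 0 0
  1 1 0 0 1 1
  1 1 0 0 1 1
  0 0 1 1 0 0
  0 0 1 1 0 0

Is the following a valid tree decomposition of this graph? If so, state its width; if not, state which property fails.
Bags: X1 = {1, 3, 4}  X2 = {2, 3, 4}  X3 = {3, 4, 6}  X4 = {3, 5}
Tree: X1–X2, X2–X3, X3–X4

A tree decomposition must satisfy three properties: every vertex lies in some bag; for every edge, both endpoints lie together in some bag; and for every vertex, the bags containing it form a connected subtree. Here edge (4,5) lies in no bag, so the decomposition is invalid.

No — edge (4,5) lies in no bag.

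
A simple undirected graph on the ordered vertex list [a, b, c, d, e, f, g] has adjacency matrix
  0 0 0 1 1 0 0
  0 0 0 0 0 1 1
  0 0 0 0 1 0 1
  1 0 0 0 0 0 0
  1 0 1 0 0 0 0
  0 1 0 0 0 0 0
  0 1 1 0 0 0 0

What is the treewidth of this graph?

1

A width-1 tree decomposition is:
Bags: B1 = {b, g}  B2 = {b, f}  B3 = {c, g}  B4 = {c, e}  B5 = {a, e}  B6 = {a, d}
Tree: B1–B2, B1–B3, B3–B4, B4–B5, B5–B6
Every bag has size at most 2, so the width is 2 − 1 = 1 and tw(G) ≤ 1. G has an edge, so its treewidth is at least 1. Hence tw(G) = 1 exactly.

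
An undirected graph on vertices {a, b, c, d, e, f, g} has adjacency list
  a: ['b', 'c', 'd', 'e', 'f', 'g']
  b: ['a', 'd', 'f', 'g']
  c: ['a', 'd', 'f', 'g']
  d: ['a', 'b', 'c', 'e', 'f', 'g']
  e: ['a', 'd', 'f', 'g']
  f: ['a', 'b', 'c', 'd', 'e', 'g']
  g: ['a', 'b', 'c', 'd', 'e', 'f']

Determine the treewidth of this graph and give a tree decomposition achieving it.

The largest bag has 5 vertices, giving width 4; this decomposition certifies tw(G) ≤ 4. For the lower bound, the 5 vertices {a, d, e, f, g} are pairwise adjacent, and any tree decomposition puts a clique entirely inside one bag — forcing width ≥ 4. The upper and lower bounds meet at 4, so that is the treewidth.

Treewidth 4.
One such decomposition:
Bags: B1 = {a, c, d, f, g}  B2 = {a, d, e, f, g}  B3 = {a, b, d, f, g}
Tree: B1–B2, B1–B3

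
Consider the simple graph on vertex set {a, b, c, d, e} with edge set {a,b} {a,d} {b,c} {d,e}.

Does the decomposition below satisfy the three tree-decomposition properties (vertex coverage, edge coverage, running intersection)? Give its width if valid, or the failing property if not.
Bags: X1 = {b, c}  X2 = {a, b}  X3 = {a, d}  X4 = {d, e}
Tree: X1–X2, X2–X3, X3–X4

Vertex coverage: the bags together contain {a, b, c, d, e}, the full vertex set. Edge coverage: each edge of G has both endpoints in at least one bag. Running intersection: for every vertex, the bags containing it form a connected subtree. All three properties hold, so this is a valid tree decomposition of width max|bag| − 1 = 1, and hence tw(G) ≤ 1.

Yes; width 1.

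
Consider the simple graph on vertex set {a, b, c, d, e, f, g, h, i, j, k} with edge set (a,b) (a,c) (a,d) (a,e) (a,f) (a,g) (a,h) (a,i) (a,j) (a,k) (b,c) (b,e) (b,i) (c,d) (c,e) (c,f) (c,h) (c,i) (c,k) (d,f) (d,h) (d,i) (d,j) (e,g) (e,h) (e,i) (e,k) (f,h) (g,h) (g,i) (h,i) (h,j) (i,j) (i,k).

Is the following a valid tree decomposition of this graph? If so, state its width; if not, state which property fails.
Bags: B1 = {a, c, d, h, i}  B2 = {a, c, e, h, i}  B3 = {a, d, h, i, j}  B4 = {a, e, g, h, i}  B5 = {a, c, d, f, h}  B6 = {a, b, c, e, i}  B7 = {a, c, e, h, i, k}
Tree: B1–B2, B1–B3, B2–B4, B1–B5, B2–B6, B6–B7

A tree decomposition must satisfy three properties: every vertex lies in some bag; for every edge, both endpoints lie together in some bag; and for every vertex, the bags containing it form a connected subtree. Here bags containing vertex h are not connected in the tree, so the decomposition is invalid.

No — bags containing vertex h are not connected in the tree.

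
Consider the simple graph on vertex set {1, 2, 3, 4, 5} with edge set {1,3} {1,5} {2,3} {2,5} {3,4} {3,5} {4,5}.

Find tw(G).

A width-2 tree decomposition is:
Bags: B1 = {3, 4, 5}  B2 = {2, 3, 5}  B3 = {1, 3, 5}
Tree: B1–B2, B2–B3
Each bag holds 3 vertices, so the decomposition has width 2, which upper-bounds the treewidth. Conversely, {1, 3, 5} is a clique of size 3, and the vertices of any clique must share a bag in every tree decomposition; so some bag has ≥ 3 vertices and tw(G) ≥ 2. Therefore the treewidth is 2.

2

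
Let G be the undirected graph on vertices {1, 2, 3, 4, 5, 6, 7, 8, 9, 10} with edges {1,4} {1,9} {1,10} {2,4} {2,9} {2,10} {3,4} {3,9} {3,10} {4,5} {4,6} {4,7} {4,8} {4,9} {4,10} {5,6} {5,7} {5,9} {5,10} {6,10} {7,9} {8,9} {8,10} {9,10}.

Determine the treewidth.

A width-3 tree decomposition is:
Bags: B1 = {2, 4, 9, 10}  B2 = {4, 5, 9, 10}  B3 = {4, 5, 7, 9}  B4 = {1, 4, 9, 10}  B5 = {4, 8, 9, 10}  B6 = {3, 4, 9, 10}  B7 = {4, 5, 6, 10}
Tree: B1–B2, B2–B3, B2–B4, B2–B5, B4–B6, B2–B7
Each bag holds 4 vertices, so the decomposition has width 3, which upper-bounds the treewidth. For the lower bound, the 4 vertices {1, 4, 9, 10} are pairwise adjacent, and any tree decomposition puts a clique entirely inside one bag — forcing width ≥ 3. Therefore the treewidth is 3.

3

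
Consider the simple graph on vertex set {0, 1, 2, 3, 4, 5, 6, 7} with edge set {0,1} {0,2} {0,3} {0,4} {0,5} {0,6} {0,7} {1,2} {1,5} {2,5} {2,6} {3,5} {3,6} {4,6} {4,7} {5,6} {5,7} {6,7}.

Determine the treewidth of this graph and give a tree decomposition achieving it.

Treewidth 3.
Bags: B1 = {0, 5, 6, 7}  B2 = {0, 4, 6, 7}  B3 = {0, 3, 5, 6}  B4 = {0, 2, 5, 6}  B5 = {0, 1, 2, 5}
Tree: B1–B2, B1–B3, B1–B4, B4–B5

The largest bag has 4 vertices, giving width 3; this decomposition certifies tw(G) ≤ 3. On the other hand G contains the 4-clique {0, 4, 6, 7}. A clique must lie in a single bag of any decomposition, so no decomposition can have width below 3. Therefore the treewidth is 3.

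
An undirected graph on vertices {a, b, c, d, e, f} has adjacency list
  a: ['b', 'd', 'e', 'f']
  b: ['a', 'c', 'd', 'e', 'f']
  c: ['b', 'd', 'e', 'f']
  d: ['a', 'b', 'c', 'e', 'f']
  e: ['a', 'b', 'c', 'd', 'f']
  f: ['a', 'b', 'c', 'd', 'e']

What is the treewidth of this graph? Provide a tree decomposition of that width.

Treewidth 4.
Bags: B1 = {a, b, d, e, f}  B2 = {b, c, d, e, f}
Tree: B1–B2

Every bag has size at most 5, so the width is 5 − 1 = 4 and tw(G) ≤ 4. Conversely, {b, c, d, e, f} is a clique of size 5, and the vertices of any clique must share a bag in every tree decomposition; so some bag has ≥ 5 vertices and tw(G) ≥ 4. Hence tw(G) = 4 exactly.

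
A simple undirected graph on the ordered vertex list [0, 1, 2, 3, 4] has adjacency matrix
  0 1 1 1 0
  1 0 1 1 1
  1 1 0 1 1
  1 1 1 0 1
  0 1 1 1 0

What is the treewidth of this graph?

A width-3 tree decomposition is:
Bags: B1 = {0, 1, 2, 3}  B2 = {1, 2, 3, 4}
Tree: B1–B2
Every bag has size at most 4, so the width is 4 − 1 = 3 and tw(G) ≤ 3. For the lower bound, the 4 vertices {0, 1, 2, 3} are pairwise adjacent, and any tree decomposition puts a clique entirely inside one bag — forcing width ≥ 3. Therefore the treewidth is 3.

3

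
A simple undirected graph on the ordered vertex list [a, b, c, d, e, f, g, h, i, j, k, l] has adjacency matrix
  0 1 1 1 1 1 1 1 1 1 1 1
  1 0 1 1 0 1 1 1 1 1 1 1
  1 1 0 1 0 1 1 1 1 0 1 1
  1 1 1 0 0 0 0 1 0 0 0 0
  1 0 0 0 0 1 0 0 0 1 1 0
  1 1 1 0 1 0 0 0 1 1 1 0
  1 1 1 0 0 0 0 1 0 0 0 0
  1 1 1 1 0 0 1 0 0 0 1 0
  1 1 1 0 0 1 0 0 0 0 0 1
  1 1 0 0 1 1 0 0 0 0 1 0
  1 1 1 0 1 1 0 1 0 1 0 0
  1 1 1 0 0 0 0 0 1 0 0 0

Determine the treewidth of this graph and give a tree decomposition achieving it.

Treewidth 4.
One optimal decomposition is:
Bags: B1 = {a, b, c, h, k}  B2 = {a, b, c, f, k}  B3 = {a, b, c, f, i}  B4 = {a, b, f, j, k}  B5 = {a, e, f, j, k}  B6 = {a, b, c, d, h}  B7 = {a, b, c, g, h}  B8 = {a, b, c, i, l}
Tree: B1–B2, B2–B3, B2–B4, B4–B5, B1–B6, B6–B7, B3–B8

Each bag holds 5 vertices, so the decomposition has width 4, which upper-bounds the treewidth. Conversely, {a, e, f, j, k} is a clique of size 5, and the vertices of any clique must share a bag in every tree decomposition; so some bag has ≥ 5 vertices and tw(G) ≥ 4. Therefore the treewidth is 4.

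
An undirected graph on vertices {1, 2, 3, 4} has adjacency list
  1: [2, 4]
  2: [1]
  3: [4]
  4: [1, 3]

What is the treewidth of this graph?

A width-1 tree decomposition is:
Bags: B1 = {1, 2}  B2 = {1, 4}  B3 = {3, 4}
Tree: B1–B2, B2–B3
Every bag has size at most 2, so the width is 2 − 1 = 1 and tw(G) ≤ 1. G has an edge, so its treewidth is at least 1. Hence tw(G) = 1 exactly.

1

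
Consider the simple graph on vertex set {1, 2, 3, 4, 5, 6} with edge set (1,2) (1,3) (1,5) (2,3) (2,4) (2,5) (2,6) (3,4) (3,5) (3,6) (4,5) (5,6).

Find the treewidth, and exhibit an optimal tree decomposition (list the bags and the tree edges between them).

Each bag holds 4 vertices, so the decomposition has width 3, which upper-bounds the treewidth. On the other hand G contains the 4-clique {1, 2, 3, 5}. A clique must lie in a single bag of any decomposition, so no decomposition can have width below 3. Therefore the treewidth is 3.

Treewidth 3.
Bags: B1 = {2, 3, 4, 5}  B2 = {1, 2, 3, 5}  B3 = {2, 3, 5, 6}
Tree: B1–B2, B1–B3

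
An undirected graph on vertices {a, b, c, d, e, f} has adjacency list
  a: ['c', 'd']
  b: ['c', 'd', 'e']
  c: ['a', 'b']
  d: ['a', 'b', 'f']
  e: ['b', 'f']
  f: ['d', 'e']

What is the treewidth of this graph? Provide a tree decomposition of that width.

The largest bag has 3 vertices, giving width 2; this decomposition certifies tw(G) ≤ 2. The edges f–e–b–d–f form a cycle, so G is not a tree and its treewidth is at least 2. The upper and lower bounds meet at 2, so that is the treewidth.

Treewidth 2.
One optimal decomposition is:
Bags: B1 = {d, e, f}  B2 = {b, d, e}  B3 = {a, b, d}  B4 = {a, b, c}
Tree: B1–B2, B2–B3, B3–B4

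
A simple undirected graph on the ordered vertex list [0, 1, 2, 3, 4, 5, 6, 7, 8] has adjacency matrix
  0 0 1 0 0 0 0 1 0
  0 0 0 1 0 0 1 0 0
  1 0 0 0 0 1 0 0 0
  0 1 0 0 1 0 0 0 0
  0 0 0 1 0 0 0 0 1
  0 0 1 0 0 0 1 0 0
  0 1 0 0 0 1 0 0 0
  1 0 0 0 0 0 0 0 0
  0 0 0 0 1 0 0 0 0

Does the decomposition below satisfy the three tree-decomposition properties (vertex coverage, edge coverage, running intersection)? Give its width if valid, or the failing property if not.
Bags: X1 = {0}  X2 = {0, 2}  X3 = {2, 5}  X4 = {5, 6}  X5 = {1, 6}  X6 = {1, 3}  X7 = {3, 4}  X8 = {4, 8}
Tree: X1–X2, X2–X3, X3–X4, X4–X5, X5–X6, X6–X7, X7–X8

A tree decomposition must satisfy three properties: every vertex lies in some bag; for every edge, both endpoints lie together in some bag; and for every vertex, the bags containing it form a connected subtree. Here vertex 7 appears in no bag, so the decomposition is invalid.

No — vertex 7 appears in no bag.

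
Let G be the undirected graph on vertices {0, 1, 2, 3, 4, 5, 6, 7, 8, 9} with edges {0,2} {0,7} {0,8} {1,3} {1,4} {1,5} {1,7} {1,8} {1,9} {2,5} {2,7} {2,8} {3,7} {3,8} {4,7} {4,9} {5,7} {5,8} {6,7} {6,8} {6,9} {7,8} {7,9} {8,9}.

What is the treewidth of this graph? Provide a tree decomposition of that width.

Every bag has size at most 4, so the width is 4 − 1 = 3 and tw(G) ≤ 3. For the lower bound, the 4 vertices {0, 2, 7, 8} are pairwise adjacent, and any tree decomposition puts a clique entirely inside one bag — forcing width ≥ 3. Therefore the treewidth is 3.

Treewidth 3.
One optimal decomposition is:
Bags: B1 = {1, 3, 7, 8}  B2 = {1, 7, 8, 9}  B3 = {1, 5, 7, 8}  B4 = {6, 7, 8, 9}  B5 = {2, 5, 7, 8}  B6 = {1, 4, 7, 9}  B7 = {0, 2, 7, 8}
Tree: B1–B2, B1–B3, B2–B4, B3–B5, B2–B6, B5–B7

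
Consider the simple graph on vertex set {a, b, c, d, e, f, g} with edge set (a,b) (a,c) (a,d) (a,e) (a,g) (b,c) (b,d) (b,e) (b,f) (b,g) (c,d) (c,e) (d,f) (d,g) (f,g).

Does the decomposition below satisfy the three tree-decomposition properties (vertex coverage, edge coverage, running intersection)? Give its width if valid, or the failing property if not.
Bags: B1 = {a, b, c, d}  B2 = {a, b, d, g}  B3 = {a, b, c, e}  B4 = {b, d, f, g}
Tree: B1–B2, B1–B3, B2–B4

Checking the three conditions: (i) the bags cover all of {a, b, c, d, e, f, g}; (ii) for each edge, some bag contains both endpoints; (iii) the bags containing any fixed vertex form a subtree. All hold, so the decomposition is valid with width 4 − 1 = 3.

Yes; width 3.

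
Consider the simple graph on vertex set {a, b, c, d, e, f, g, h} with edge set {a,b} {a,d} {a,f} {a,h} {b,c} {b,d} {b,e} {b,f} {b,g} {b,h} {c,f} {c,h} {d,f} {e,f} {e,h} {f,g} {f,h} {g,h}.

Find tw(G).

3

A width-3 tree decomposition is:
Bags: B1 = {b, f, g, h}  B2 = {b, e, f, h}  B3 = {a, b, f, h}  B4 = {b, c, f, h}  B5 = {a, b, d, f}
Tree: B1–B2, B1–B3, B3–B4, B3–B5
Each bag holds 4 vertices, so the decomposition has width 3, which upper-bounds the treewidth. On the other hand G contains the 4-clique {a, b, d, f}. A clique must lie in a single bag of any decomposition, so no decomposition can have width below 3. The upper and lower bounds meet at 3, so that is the treewidth.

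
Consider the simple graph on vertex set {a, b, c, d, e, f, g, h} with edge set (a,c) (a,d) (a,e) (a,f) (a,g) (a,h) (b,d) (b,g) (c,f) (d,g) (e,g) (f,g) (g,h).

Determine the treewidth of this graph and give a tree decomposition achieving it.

The largest bag has 3 vertices, giving width 2; this decomposition certifies tw(G) ≤ 2. On the other hand G contains the 3-clique {a, d, g}. A clique must lie in a single bag of any decomposition, so no decomposition can have width below 2. Therefore the treewidth is 2.

Treewidth 2.
One optimal decomposition is:
Bags: B1 = {a, f, g}  B2 = {a, e, g}  B3 = {a, c, f}  B4 = {a, d, g}  B5 = {b, d, g}  B6 = {a, g, h}
Tree: B1–B2, B1–B3, B2–B4, B4–B5, B1–B6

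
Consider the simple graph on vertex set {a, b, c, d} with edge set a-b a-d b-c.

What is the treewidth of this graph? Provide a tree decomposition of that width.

Treewidth 1.
Bags: B1 = {b, c}  B2 = {a, b}  B3 = {a, d}
Tree: B1–B2, B2–B3

The largest bag has 2 vertices, giving width 1; this decomposition certifies tw(G) ≤ 1. Any graph with an edge has treewidth ≥ 1, and G has the edge c–b. Therefore the treewidth is 1.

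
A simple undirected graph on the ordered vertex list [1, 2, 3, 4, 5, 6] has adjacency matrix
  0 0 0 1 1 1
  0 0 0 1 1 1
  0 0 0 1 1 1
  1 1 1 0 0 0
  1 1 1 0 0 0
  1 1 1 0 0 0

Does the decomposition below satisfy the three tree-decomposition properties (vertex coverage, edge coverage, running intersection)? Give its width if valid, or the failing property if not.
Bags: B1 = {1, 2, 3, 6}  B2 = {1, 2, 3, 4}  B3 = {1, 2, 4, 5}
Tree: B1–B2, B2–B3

No — edge (3,5) lies in no bag.

A tree decomposition must satisfy three properties: every vertex lies in some bag; for every edge, both endpoints lie together in some bag; and for every vertex, the bags containing it form a connected subtree. Here edge (3,5) lies in no bag, so the decomposition is invalid.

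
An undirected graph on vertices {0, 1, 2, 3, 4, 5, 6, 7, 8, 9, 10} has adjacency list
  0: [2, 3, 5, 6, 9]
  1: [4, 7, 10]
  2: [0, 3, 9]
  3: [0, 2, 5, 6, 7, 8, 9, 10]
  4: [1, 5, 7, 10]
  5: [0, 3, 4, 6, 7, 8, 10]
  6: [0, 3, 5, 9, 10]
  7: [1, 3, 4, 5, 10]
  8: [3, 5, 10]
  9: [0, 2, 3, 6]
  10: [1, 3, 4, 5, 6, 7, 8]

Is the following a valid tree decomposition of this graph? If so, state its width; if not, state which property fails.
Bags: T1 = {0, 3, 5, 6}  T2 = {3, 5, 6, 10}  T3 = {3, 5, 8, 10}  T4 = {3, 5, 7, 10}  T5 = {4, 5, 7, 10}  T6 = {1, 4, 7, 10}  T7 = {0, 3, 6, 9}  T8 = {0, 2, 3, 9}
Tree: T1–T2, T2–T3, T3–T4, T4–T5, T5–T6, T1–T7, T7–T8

Yes; width 3.

Every vertex of G appears in some bag (union = {0, 1, 2, 3, 4, 5, 6, 7, 8, 9, 10}); every edge is covered by a bag; and for each vertex v the set of bags containing v is connected in the bag tree. The decomposition is therefore valid. The largest bag has 4 vertices, so the width is 3.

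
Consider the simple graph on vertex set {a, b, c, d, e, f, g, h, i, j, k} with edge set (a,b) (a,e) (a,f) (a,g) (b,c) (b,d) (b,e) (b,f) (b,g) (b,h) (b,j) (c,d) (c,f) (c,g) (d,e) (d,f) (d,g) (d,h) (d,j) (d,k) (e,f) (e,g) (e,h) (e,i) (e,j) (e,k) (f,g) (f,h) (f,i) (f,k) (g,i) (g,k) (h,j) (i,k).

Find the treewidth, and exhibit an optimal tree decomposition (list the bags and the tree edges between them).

Every bag has size at most 5, so the width is 5 − 1 = 4 and tw(G) ≤ 4. For the lower bound, the 5 vertices {b, d, e, h, j} are pairwise adjacent, and any tree decomposition puts a clique entirely inside one bag — forcing width ≥ 4. Combining the bounds, tw(G) = 4.

Treewidth 4.
One such decomposition:
Bags: B1 = {b, d, e, f, g}  B2 = {d, e, f, g, k}  B3 = {b, d, e, f, h}  B4 = {b, d, e, h, j}  B5 = {a, b, e, f, g}  B6 = {b, c, d, f, g}  B7 = {e, f, g, i, k}
Tree: B1–B2, B1–B3, B3–B4, B1–B5, B1–B6, B2–B7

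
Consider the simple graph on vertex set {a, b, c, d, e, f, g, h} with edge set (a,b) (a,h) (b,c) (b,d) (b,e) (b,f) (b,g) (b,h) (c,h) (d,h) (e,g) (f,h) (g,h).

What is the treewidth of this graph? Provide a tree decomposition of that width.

Treewidth 2.
One such decomposition:
Bags: B1 = {b, g, h}  B2 = {b, c, h}  B3 = {a, b, h}  B4 = {b, e, g}  B5 = {b, d, h}  B6 = {b, f, h}
Tree: B1–B2, B1–B3, B1–B4, B2–B5, B1–B6

Every bag has size at most 3, so the width is 3 − 1 = 2 and tw(G) ≤ 2. For the lower bound, the 3 vertices {b, e, g} are pairwise adjacent, and any tree decomposition puts a clique entirely inside one bag — forcing width ≥ 2. The upper and lower bounds meet at 2, so that is the treewidth.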